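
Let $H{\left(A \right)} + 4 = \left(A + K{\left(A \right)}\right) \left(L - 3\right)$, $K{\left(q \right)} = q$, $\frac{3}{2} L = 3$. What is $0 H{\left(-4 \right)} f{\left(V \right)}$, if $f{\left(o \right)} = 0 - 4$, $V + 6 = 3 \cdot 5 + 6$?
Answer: $0$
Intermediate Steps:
$L = 2$ ($L = \frac{2}{3} \cdot 3 = 2$)
$V = 15$ ($V = -6 + \left(3 \cdot 5 + 6\right) = -6 + \left(15 + 6\right) = -6 + 21 = 15$)
$H{\left(A \right)} = -4 - 2 A$ ($H{\left(A \right)} = -4 + \left(A + A\right) \left(2 - 3\right) = -4 + 2 A \left(-1\right) = -4 - 2 A$)
$f{\left(o \right)} = -4$ ($f{\left(o \right)} = 0 - 4 = -4$)
$0 H{\left(-4 \right)} f{\left(V \right)} = 0 \left(-4 - -8\right) \left(-4\right) = 0 \left(-4 + 8\right) \left(-4\right) = 0 \cdot 4 \left(-4\right) = 0 \left(-4\right) = 0$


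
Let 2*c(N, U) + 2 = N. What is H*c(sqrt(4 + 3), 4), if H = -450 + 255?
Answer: 195 - 195*sqrt(7)/2 ≈ -62.961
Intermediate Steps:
c(N, U) = -1 + N/2
H = -195
H*c(sqrt(4 + 3), 4) = -195*(-1 + sqrt(4 + 3)/2) = -195*(-1 + sqrt(7)/2) = 195 - 195*sqrt(7)/2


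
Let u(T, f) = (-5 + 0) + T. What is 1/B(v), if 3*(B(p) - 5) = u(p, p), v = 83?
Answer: 1/31 ≈ 0.032258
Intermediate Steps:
u(T, f) = -5 + T
B(p) = 10/3 + p/3 (B(p) = 5 + (-5 + p)/3 = 5 + (-5/3 + p/3) = 10/3 + p/3)
1/B(v) = 1/(10/3 + (⅓)*83) = 1/(10/3 + 83/3) = 1/31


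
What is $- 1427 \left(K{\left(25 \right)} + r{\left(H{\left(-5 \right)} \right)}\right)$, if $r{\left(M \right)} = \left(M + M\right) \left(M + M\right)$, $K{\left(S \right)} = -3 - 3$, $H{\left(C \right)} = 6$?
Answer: $-196926$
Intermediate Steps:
$K{\left(S \right)} = -6$ ($K{\left(S \right)} = -3 - 3 = -6$)
$r{\left(M \right)} = 4 M^{2}$ ($r{\left(M \right)} = 2 M 2 M = 4 M^{2}$)
$- 1427 \left(K{\left(25 \right)} + r{\left(H{\left(-5 \right)} \right)}\right) = - 1427 \left(-6 + 4 \cdot 6^{2}\right) = - 1427 \left(-6 + 4 \cdot 36\right) = - 1427 \left(-6 + 144\right) = \left(-1427\right) 138 = -196926$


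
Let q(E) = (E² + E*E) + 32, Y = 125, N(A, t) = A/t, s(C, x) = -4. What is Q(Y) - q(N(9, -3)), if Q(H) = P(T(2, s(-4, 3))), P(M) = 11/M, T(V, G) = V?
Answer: -89/2 ≈ -44.500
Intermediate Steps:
Q(H) = 11/2
q(E) = 32 + 2*E² (q(E) = (E² + E²) + 32 = 2*E² + 32 = 32 + 2*E²)
Q(Y) - q(N(9, -3)) = 11/2 - (32 + 2*(9/(-3))²) = 11/2 - (32 + 2*(9*(-⅓))²) = 11/2 - (32 + 2*(-3)²) = 11/2 - (32 + 2*9) = 11/2 - (32 + 18) = 11/2 - 1*50 = 11/2 - 50 = -89/2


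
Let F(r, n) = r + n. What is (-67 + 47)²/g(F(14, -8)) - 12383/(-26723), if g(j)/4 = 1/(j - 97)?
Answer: -243166917/26723 ≈ -9099.5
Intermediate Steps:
F(r, n) = n + r
g(j) = 4/(-97 + j) (g(j) = 4/(j - 97) = 4/(-97 + j))
(-67 + 47)²/g(F(14, -8)) - 12383/(-26723) = (-67 + 47)²/((4/(-97 + (-8 + 14)))) - 12383/(-26723) = (-20)²/((4/(-97 + 6))) - 12383*(-1/26723) = 400/((4/(-91))) + 12383/26723 = 400/((4*(-1/91))) + 12383/26723 = 400/(-4/91) + 12383/26723 = 400*(-91/4) + 12383/26723 = -9100 + 12383/26723 = -243166917/26723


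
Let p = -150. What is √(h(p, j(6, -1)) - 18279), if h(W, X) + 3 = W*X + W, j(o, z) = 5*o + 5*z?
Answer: I*√22182 ≈ 148.94*I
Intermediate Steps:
h(W, X) = -3 + W + W*X (h(W, X) = -3 + (W*X + W) = -3 + (W + W*X) = -3 + W + W*X)
√(h(p, j(6, -1)) - 18279) = √((-3 - 150 - 150*(5*6 + 5*(-1))) - 18279) = √((-3 - 150 - 150*(30 - 5)) - 18279) = √((-3 - 150 - 150*25) - 18279) = √((-3 - 150 - 3750) - 18279) = √(-3903 - 18279) = √(-22182) = I*√22182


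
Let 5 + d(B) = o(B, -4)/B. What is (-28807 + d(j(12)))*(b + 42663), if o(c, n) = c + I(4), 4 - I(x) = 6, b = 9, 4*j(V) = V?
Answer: -1229451440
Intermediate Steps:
j(V) = V/4
I(x) = -2 (I(x) = 4 - 1*6 = 4 - 6 = -2)
o(c, n) = -2 + c (o(c, n) = c - 2 = -2 + c)
d(B) = -5 + (-2 + B)/B
(-28807 + d(j(12)))*(b + 42663) = (-28807 + (-4 - 2/((¼)*12)))*(9 + 42663) = (-28807 + (-4 - 2/3))*42672 = (-28807 + (-4 - 2*⅓))*42672 = (-28807 + (-4 - ⅔))*42672 = (-28807 - 14/3)*42672 = -86435/3*42672 = -1229451440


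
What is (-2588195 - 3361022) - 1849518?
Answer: -7798735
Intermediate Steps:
(-2588195 - 3361022) - 1849518 = -5949217 - 1849518 = -7798735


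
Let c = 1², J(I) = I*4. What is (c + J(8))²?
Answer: 1089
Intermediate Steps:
J(I) = 4*I
c = 1
(c + J(8))² = (1 + 4*8)² = (1 + 32)² = 33² = 1089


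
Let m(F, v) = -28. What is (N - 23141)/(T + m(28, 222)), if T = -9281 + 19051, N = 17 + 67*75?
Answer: -18099/9742 ≈ -1.8578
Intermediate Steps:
N = 5042 (N = 17 + 5025 = 5042)
T = 9770
(N - 23141)/(T + m(28, 222)) = (5042 - 23141)/(9770 - 28) = -18099/9742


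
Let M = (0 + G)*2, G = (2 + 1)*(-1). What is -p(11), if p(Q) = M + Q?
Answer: -5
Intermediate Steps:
G = -3 (G = 3*(-1) = -3)
M = -6 (M = (0 - 3)*2 = -3*2 = -6)
p(Q) = -6 + Q
-p(11) = -(-6 + 11) = -1*5 = -5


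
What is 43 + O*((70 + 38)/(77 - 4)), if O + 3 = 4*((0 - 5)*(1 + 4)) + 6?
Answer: -7337/73 ≈ -100.51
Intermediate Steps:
O = -97 (O = -3 + (4*((0 - 5)*(1 + 4)) + 6) = -3 + (4*(-5*5) + 6) = -3 + (4*(-25) + 6) = -3 + (-100 + 6) = -3 - 94 = -97)
43 + O*((70 + 38)/(77 - 4)) = 43 - 97*(70 + 38)/(77 - 4) = 43 - 10476/73 = -7337/73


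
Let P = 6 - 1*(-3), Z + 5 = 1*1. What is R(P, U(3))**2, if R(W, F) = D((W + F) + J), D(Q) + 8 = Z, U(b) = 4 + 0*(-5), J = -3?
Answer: 144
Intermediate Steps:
Z = -4 (Z = -5 + 1*1 = -5 + 1 = -4)
U(b) = 4 (U(b) = 4 + 0 = 4)
D(Q) = -12 (D(Q) = -8 - 4 = -12)
P = 9 (P = 6 + 3 = 9)
R(W, F) = -12
R(P, U(3))**2 = (-12)**2 = 144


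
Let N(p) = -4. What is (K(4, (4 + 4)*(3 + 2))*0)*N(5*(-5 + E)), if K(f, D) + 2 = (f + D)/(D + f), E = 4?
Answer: 0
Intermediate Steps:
K(f, D) = -1 (K(f, D) = -2 + (f + D)/(D + f) = -2 + (D + f)/(D + f) = -2 + 1 = -1)
(K(4, (4 + 4)*(3 + 2))*0)*N(5*(-5 + E)) = -1*0*(-4) = 0*(-4) = 0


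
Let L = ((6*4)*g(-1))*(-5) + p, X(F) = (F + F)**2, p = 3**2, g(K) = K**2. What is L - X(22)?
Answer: -2047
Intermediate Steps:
p = 9
X(F) = 4*F**2 (X(F) = (2*F)**2 = 4*F**2)
L = -111 (L = ((6*4)*(-1)**2)*(-5) + 9 = (24*1)*(-5) + 9 = 24*(-5) + 9 = -120 + 9 = -111)
L - X(22) = -111 - 4*22**2 = -111 - 4*484 = -111 - 1*1936 = -111 - 1936 = -2047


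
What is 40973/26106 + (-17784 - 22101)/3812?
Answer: -442524367/49758036 ≈ -8.8935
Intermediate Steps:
40973/26106 + (-17784 - 22101)/3812 = 40973*(1/26106) - 39885*1/3812 = 40973/26106 - 39885/3812 = -442524367/49758036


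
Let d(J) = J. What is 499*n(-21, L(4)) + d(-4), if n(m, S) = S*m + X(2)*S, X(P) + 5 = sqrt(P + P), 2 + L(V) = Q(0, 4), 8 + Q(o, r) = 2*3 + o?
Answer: 47900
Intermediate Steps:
Q(o, r) = -2 + o (Q(o, r) = -8 + (2*3 + o) = -8 + (6 + o) = -2 + o)
L(V) = -4 (L(V) = -2 + (-2 + 0) = -2 - 2 = -4)
X(P) = -5 + sqrt(2)*sqrt(P) (X(P) = -5 + sqrt(P + P) = -5 + sqrt(2*P) = -5 + sqrt(2)*sqrt(P))
n(m, S) = -3*S + S*m (n(m, S) = S*m + (-5 + sqrt(2)*sqrt(2))*S = S*m + (-5 + 2)*S = S*m - 3*S = -3*S + S*m)
499*n(-21, L(4)) + d(-4) = 499*(-4*(-3 - 21)) - 4 = 499*(-4*(-24)) - 4 = 499*96 - 4 = 47904 - 4 = 47900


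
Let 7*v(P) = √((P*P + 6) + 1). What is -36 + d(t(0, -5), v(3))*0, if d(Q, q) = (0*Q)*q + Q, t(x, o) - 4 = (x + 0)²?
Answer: -36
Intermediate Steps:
t(x, o) = 4 + x² (t(x, o) = 4 + (x + 0)² = 4 + x²)
v(P) = √(7 + P²)/7 (v(P) = √((P*P + 6) + 1)/7 = √((P² + 6) + 1)/7 = √((6 + P²) + 1)/7 = √(7 + P²)/7)
d(Q, q) = Q (d(Q, q) = 0*q + Q = 0 + Q = Q)
-36 + d(t(0, -5), v(3))*0 = -36 + (4 + 0²)*0 = -36 + (4 + 0)*0 = -36 + 4*0 = -36 + 0 = -36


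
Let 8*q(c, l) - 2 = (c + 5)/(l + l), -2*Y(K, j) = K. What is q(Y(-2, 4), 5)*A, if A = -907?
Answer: -11791/40 ≈ -294.77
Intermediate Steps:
Y(K, j) = -K/2
q(c, l) = ¼ + (5 + c)/(16*l) (q(c, l) = ¼ + ((c + 5)/(l + l))/8 = ¼ + ((5 + c)/((2*l)))/8 = ¼ + ((5 + c)*(1/(2*l)))/8 = ¼ + ((5 + c)/(2*l))/8 = ¼ + (5 + c)/(16*l))
q(Y(-2, 4), 5)*A = ((1/16)*(5 - ½*(-2) + 4*5)/5)*(-907) = ((1/16)*(⅕)*(5 + 1 + 20))*(-907) = ((1/16)*(⅕)*26)*(-907) = (13/40)*(-907) = -11791/40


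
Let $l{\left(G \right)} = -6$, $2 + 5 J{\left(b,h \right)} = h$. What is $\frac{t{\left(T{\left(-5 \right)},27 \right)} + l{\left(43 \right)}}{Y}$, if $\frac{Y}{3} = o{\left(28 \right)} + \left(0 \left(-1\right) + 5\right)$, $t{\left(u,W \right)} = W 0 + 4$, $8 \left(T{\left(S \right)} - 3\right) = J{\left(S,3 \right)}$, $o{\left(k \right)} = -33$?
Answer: $\frac{1}{42} \approx 0.02381$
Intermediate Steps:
$J{\left(b,h \right)} = - \frac{2}{5} + \frac{h}{5}$
$T{\left(S \right)} = \frac{121}{40}$ ($T{\left(S \right)} = 3 + \frac{- \frac{2}{5} + \frac{1}{5} \cdot 3}{8} = 3 + \frac{- \frac{2}{5} + \frac{3}{5}}{8} = 3 + \frac{1}{8} \cdot \frac{1}{5} = 3 + \frac{1}{40} = \frac{121}{40}$)
$t{\left(u,W \right)} = 4$ ($t{\left(u,W \right)} = 0 + 4 = 4$)
$Y = -84$ ($Y = 3 \left(-33 + \left(0 \left(-1\right) + 5\right)\right) = 3 \left(-33 + \left(0 + 5\right)\right) = 3 \left(-33 + 5\right) = 3 \left(-28\right) = -84$)
$\frac{t{\left(T{\left(-5 \right)},27 \right)} + l{\left(43 \right)}}{Y} = \frac{4 - 6}{-84} = \left(-2\right) \left(- \frac{1}{84}\right) = \frac{1}{42}$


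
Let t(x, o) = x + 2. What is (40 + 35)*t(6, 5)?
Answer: 600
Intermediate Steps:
t(x, o) = 2 + x
(40 + 35)*t(6, 5) = (40 + 35)*(2 + 6) = 75*8 = 600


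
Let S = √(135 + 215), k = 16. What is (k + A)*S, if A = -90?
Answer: -370*√14 ≈ -1384.4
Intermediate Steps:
S = 5*√14 (S = √350 = 5*√14 ≈ 18.708)
(k + A)*S = (16 - 90)*(5*√14) = -370*√14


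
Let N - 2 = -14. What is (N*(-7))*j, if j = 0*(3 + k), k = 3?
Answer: 0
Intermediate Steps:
N = -12 (N = 2 - 14 = -12)
j = 0 (j = 0*(3 + 3) = 0*6 = 0)
(N*(-7))*j = -12*(-7)*0 = 84*0 = 0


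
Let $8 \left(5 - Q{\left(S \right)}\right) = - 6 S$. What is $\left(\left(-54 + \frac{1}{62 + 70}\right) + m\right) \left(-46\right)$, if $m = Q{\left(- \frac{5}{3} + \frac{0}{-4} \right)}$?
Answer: $\frac{76268}{33} \approx 2311.2$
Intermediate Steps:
$Q{\left(S \right)} = 5 + \frac{3 S}{4}$ ($Q{\left(S \right)} = 5 - \frac{\left(-6\right) S}{8} = 5 + \frac{3 S}{4}$)
$m = \frac{15}{4}$ ($m = 5 + \frac{3 \left(- \frac{5}{3} + \frac{0}{-4}\right)}{4} = 5 + \frac{3 \left(\left(-5\right) \frac{1}{3} + 0 \left(- \frac{1}{4}\right)\right)}{4} = 5 + \frac{3 \left(- \frac{5}{3} + 0\right)}{4} = 5 + \frac{3}{4} \left(- \frac{5}{3}\right) = 5 - \frac{5}{4} = \frac{15}{4} \approx 3.75$)
$\left(\left(-54 + \frac{1}{62 + 70}\right) + m\right) \left(-46\right) = \left(\left(-54 + \frac{1}{62 + 70}\right) + \frac{15}{4}\right) \left(-46\right) = \left(\left(-54 + \frac{1}{132}\right) + \frac{15}{4}\right) \left(-46\right) = \left(- \frac{7127}{132} + \frac{15}{4}\right) \left(-46\right) = \left(- \frac{1658}{33}\right) \left(-46\right) = \frac{76268}{33}$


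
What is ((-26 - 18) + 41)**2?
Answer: 9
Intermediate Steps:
((-26 - 18) + 41)**2 = (-44 + 41)**2 = (-3)**2 = 9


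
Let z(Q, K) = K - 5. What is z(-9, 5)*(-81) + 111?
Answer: 111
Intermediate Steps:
z(Q, K) = -5 + K
z(-9, 5)*(-81) + 111 = (-5 + 5)*(-81) + 111 = 0*(-81) + 111 = 0 + 111 = 111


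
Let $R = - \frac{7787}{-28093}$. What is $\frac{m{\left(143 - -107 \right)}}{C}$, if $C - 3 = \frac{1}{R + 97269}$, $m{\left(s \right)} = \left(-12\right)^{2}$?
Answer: $\frac{30268642752}{630598885} \approx 48.0$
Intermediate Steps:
$m{\left(s \right)} = 144$
$R = \frac{599}{2161}$ ($R = \left(-7787\right) \left(- \frac{1}{28093}\right) = \frac{599}{2161} \approx 0.27719$)
$C = \frac{630598885}{210198908}$ ($C = 3 + \frac{1}{\frac{599}{2161} + 97269} = 3 + \frac{1}{\frac{210198908}{2161}} = 3 + \frac{2161}{210198908} = \frac{630598885}{210198908} \approx 3.0$)
$\frac{m{\left(143 - -107 \right)}}{C} = \frac{144}{\frac{630598885}{210198908}} = 144 \cdot \frac{210198908}{630598885} = \frac{30268642752}{630598885}$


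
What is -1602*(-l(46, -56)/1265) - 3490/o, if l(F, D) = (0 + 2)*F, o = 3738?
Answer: 11880577/102795 ≈ 115.58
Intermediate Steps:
l(F, D) = 2*F
-1602*(-l(46, -56)/1265) - 3490/o = -1602/((23*(-55))/((2*46))) - 3490/3738 = -1602/((-1265/92)) - 3490*1/3738 = -1602/((-1265*1/92)) - 1745/1869 = -1602/(-55/4) - 1745/1869 = -1602*(-4/55) - 1745/1869 = 6408/55 - 1745/1869 = 11880577/102795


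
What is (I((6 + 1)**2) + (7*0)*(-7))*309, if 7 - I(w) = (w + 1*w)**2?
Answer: -2965473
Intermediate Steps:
I(w) = 7 - 4*w**2 (I(w) = 7 - (w + 1*w)**2 = 7 - (w + w)**2 = 7 - (2*w)**2 = 7 - 4*w**2)
(I((6 + 1)**2) + (7*0)*(-7))*309 = ((7 - 4*(6 + 1)**4) + (7*0)*(-7))*309 = ((7 - 4*(7**2)**2) + 0*(-7))*309 = ((7 - 4*49**2) + 0)*309 = ((7 - 4*2401) + 0)*309 = ((7 - 9604) + 0)*309 = (-9597 + 0)*309 = -9597*309 = -2965473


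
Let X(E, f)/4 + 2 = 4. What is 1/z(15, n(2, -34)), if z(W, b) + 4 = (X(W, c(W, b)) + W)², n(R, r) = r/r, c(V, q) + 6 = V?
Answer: 1/525 ≈ 0.0019048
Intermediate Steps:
c(V, q) = -6 + V
n(R, r) = 1
X(E, f) = 8 (X(E, f) = -8 + 4*4 = -8 + 16 = 8)
z(W, b) = -4 + (8 + W)²
1/z(15, n(2, -34)) = 1/(-4 + (8 + 15)²) = 1/(-4 + 23²) = 1/(-4 + 529) = 1/525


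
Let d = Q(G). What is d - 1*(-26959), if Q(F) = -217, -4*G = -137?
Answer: 26742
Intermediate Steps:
G = 137/4 (G = -¼*(-137) = 137/4 ≈ 34.250)
d = -217
d - 1*(-26959) = -217 - 1*(-26959) = -217 + 26959 = 26742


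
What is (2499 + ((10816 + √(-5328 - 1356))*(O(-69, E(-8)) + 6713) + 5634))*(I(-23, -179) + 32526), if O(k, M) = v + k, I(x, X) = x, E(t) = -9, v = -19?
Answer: 2329299314899 + 430664750*I*√1671 ≈ 2.3293e+12 + 1.7605e+10*I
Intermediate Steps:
O(k, M) = -19 + k
(2499 + ((10816 + √(-5328 - 1356))*(O(-69, E(-8)) + 6713) + 5634))*(I(-23, -179) + 32526) = (2499 + ((10816 + √(-5328 - 1356))*((-19 - 69) + 6713) + 5634))*(-23 + 32526) = (2499 + ((10816 + √(-6684))*(-88 + 6713) + 5634))*32503 = (2499 + ((10816 + 2*I*√1671)*6625 + 5634))*32503 = (2499 + ((71656000 + 13250*I*√1671) + 5634))*32503 = (2499 + (71661634 + 13250*I*√1671))*32503 = (71664133 + 13250*I*√1671)*32503 = 2329299314899 + 430664750*I*√1671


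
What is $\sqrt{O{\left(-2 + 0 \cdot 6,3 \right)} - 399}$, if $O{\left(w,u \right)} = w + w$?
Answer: $i \sqrt{403} \approx 20.075 i$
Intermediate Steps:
$O{\left(w,u \right)} = 2 w$
$\sqrt{O{\left(-2 + 0 \cdot 6,3 \right)} - 399} = \sqrt{2 \left(-2 + 0 \cdot 6\right) - 399} = \sqrt{2 \left(-2 + 0\right) - 399} = \sqrt{2 \left(-2\right) - 399} = \sqrt{-4 - 399} = \sqrt{-403} = i \sqrt{403}$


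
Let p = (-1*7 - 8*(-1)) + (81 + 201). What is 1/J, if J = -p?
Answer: -1/283 ≈ -0.0035336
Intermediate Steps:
p = 283 (p = (-7 + 8) + 282 = 1 + 282 = 283)
J = -283 (J = -1*283 = -283)
1/J = 1/(-283) = -1/283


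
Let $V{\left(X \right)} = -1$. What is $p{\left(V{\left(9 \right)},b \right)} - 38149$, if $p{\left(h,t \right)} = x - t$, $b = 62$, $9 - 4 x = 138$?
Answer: $- \frac{152973}{4} \approx -38243.0$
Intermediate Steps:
$x = - \frac{129}{4}$ ($x = \frac{9}{4} - \frac{69}{2} = - \frac{129}{4} \approx -32.25$)
$p{\left(h,t \right)} = - \frac{129}{4} - t$
$p{\left(V{\left(9 \right)},b \right)} - 38149 = \left(- \frac{129}{4} - 62\right) - 38149 = - \frac{377}{4} - 38149 = - \frac{152973}{4}$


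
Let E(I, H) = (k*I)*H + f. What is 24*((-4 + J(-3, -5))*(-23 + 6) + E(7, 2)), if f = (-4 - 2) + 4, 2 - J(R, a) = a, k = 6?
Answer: 744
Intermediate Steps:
J(R, a) = 2 - a
f = -2 (f = -6 + 4 = -2)
E(I, H) = -2 + 6*H*I (E(I, H) = (6*I)*H - 2 = 6*H*I - 2 = -2 + 6*H*I)
24*((-4 + J(-3, -5))*(-23 + 6) + E(7, 2)) = 24*((-4 + (2 - 1*(-5)))*(-23 + 6) + (-2 + 6*2*7)) = 24*((-4 + (2 + 5))*(-17) + (-2 + 84)) = 24*((-4 + 7)*(-17) + 82) = 24*(3*(-17) + 82) = 24*(-51 + 82) = 24*31 = 744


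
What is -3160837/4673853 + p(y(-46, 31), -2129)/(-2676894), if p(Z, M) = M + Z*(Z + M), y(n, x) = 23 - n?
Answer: -2595644500607/4170469684194 ≈ -0.62239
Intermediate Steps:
p(Z, M) = M + Z*(M + Z)
-3160837/4673853 + p(y(-46, 31), -2129)/(-2676894) = -3160837/4673853 + (-2129 + (23 - 1*(-46))² - 2129*(23 - 1*(-46)))/(-2676894) = -3160837*1/4673853 + (-2129 + (23 + 46)² - 2129*(23 + 46))*(-1/2676894) = -3160837/4673853 + (-2129 + 69² - 2129*69)*(-1/2676894) = -3160837/4673853 + (-2129 + 4761 - 146901)*(-1/2676894) = -3160837/4673853 - 144269*(-1/2676894) = -3160837/4673853 + 144269/2676894 = -2595644500607/4170469684194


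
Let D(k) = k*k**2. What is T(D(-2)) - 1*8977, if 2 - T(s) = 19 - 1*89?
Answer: -8905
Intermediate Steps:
D(k) = k**3
T(s) = 72 (T(s) = 2 - (19 - 1*89) = 2 - (19 - 89) = 2 - 1*(-70) = 2 + 70 = 72)
T(D(-2)) - 1*8977 = 72 - 1*8977 = 72 - 8977 = -8905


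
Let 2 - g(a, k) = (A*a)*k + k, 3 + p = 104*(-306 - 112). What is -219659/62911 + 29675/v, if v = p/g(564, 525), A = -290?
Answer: -6412259557008290/109402229 ≈ -5.8612e+7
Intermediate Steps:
p = -43475 (p = -3 + 104*(-306 - 112) = -3 + 104*(-418) = -3 - 43472 = -43475)
g(a, k) = 2 - k + 290*a*k (g(a, k) = 2 - ((-290*a)*k + k) = 2 - (-290*a*k + k) = 2 - (k - 290*a*k) = 2 + (-k + 290*a*k) = 2 - k + 290*a*k)
v = -43475/85868477 (v = -43475/(2 - 1*525 + 290*564*525) = -43475/(2 - 525 + 85869000) = -43475/85868477 ≈ -0.00050630)
-219659/62911 + 29675/v = -219659/62911 + 29675/(-43475/85868477) = -219659*1/62911 + 29675*(-85868477/43475) = -219659/62911 - 101925882199/1739 = -6412259557008290/109402229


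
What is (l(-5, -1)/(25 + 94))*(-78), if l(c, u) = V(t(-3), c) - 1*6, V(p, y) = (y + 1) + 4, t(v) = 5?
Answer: 468/119 ≈ 3.9328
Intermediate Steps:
V(p, y) = 5 + y (V(p, y) = (1 + y) + 4 = 5 + y)
l(c, u) = -1 + c (l(c, u) = (5 + c) - 1*6 = (5 + c) - 6 = -1 + c)
(l(-5, -1)/(25 + 94))*(-78) = ((-1 - 5)/(25 + 94))*(-78) = -6/119*(-78) = 468/119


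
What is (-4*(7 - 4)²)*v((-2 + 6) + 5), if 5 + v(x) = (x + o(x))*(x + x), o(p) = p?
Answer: -11484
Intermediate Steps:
v(x) = -5 + 4*x² (v(x) = -5 + (x + x)*(x + x) = -5 + (2*x)*(2*x) = -5 + 4*x²)
(-4*(7 - 4)²)*v((-2 + 6) + 5) = (-4*(7 - 4)²)*(-5 + 4*((-2 + 6) + 5)²) = (-4*3²)*(-5 + 4*(4 + 5)²) = (-4*9)*(-5 + 4*9²) = -36*(-5 + 4*81) = -36*(-5 + 324) = -36*319 = -11484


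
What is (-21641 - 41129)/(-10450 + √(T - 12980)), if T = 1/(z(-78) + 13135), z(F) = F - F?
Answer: 8615857277500/1434545329799 + 62770*I*√2239416347365/1434545329799 ≈ 6.006 + 0.06548*I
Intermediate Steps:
z(F) = 0
T = 1/13135 (T = 1/(0 + 13135) = 1/13135 ≈ 7.6132e-5)
(-21641 - 41129)/(-10450 + √(T - 12980)) = (-21641 - 41129)/(-10450 + √(1/13135 - 12980)) = -62770/(-10450 + √(-170492299/13135)) = -62770/(-10450 + I*√2239416347365/13135)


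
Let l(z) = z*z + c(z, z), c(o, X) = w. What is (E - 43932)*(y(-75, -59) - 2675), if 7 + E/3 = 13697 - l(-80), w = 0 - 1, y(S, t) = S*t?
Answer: -38603250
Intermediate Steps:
w = -1
c(o, X) = -1
l(z) = -1 + z² (l(z) = z*z - 1 = z² - 1 = -1 + z²)
E = 21873 (E = -21 + 3*(13697 - (-1 + (-80)²)) = -21 + 3*(13697 - (-1 + 6400)) = -21 + 3*(13697 - 1*6399) = -21 + 3*(13697 - 6399) = -21 + 3*7298 = -21 + 21894 = 21873)
(E - 43932)*(y(-75, -59) - 2675) = (21873 - 43932)*(-75*(-59) - 2675) = -22059*(4425 - 2675) = -22059*1750 = -38603250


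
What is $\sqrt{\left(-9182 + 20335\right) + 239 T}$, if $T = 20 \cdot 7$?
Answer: $3 \sqrt{4957} \approx 211.22$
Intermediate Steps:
$T = 140$
$\sqrt{\left(-9182 + 20335\right) + 239 T} = \sqrt{\left(-9182 + 20335\right) + 239 \cdot 140} = \sqrt{11153 + 33460} = \sqrt{44613} = 3 \sqrt{4957}$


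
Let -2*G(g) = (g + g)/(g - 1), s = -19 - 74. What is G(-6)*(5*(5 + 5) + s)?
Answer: 258/7 ≈ 36.857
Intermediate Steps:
s = -93
G(g) = -g/(-1 + g) (G(g) = -(g + g)/(2*(g - 1)) = -2*g/(2*(-1 + g)) = -g/(-1 + g))
G(-6)*(5*(5 + 5) + s) = (-1*(-6)/(-1 - 6))*(5*(5 + 5) - 93) = (-1*(-6)/(-7))*(5*10 - 93) = (-1*(-6)*(-1/7))*(50 - 93) = -6/7*(-43) = 258/7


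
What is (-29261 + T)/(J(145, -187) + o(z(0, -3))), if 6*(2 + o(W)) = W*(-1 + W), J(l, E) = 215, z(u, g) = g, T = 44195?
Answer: 14934/215 ≈ 69.460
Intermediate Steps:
o(W) = -2 + W*(-1 + W)/6 (o(W) = -2 + (W*(-1 + W))/6 = -2 + W*(-1 + W)/6)
(-29261 + T)/(J(145, -187) + o(z(0, -3))) = (-29261 + 44195)/(215 + (-2 - ⅙*(-3) + (⅙)*(-3)²)) = 14934/(215 + (-2 + ½ + (⅙)*9)) = 14934/(215 + (-2 + ½ + 3/2)) = 14934/(215 + 0) = 14934/215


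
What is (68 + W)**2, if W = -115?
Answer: 2209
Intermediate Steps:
(68 + W)**2 = (68 - 115)**2 = (-47)**2 = 2209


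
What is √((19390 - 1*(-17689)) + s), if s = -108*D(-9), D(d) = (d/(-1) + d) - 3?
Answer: √37403 ≈ 193.40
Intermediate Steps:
D(d) = -3 (D(d) = (d*(-1) + d) - 3 = (-d + d) - 3 = 0 - 3 = -3)
s = 324 (s = -108*(-3) = 324)
√((19390 - 1*(-17689)) + s) = √((19390 - 1*(-17689)) + 324) = √((19390 + 17689) + 324) = √(37079 + 324) = √37403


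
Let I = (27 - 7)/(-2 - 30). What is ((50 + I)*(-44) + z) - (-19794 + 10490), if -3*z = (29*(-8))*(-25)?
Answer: 31189/6 ≈ 5198.2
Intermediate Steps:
I = -5/8 (I = 20/(-32) = 20*(-1/32) = -5/8 ≈ -0.62500)
z = -5800/3 (z = -29*(-8)*(-25)/3 = -(-232)*(-25)/3 = -⅓*5800 = -5800/3 ≈ -1933.3)
((50 + I)*(-44) + z) - (-19794 + 10490) = ((50 - 5/8)*(-44) - 5800/3) - (-19794 + 10490) = ((395/8)*(-44) - 5800/3) - 1*(-9304) = (-4345/2 - 5800/3) + 9304 = -24635/6 + 9304 = 31189/6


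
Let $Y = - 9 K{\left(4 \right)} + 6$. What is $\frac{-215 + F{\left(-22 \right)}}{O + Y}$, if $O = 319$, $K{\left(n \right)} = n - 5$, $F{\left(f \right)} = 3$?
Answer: $- \frac{106}{167} \approx -0.63473$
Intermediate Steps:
$K{\left(n \right)} = -5 + n$ ($K{\left(n \right)} = n - 5 = -5 + n$)
$Y = 15$ ($Y = - 9 \left(-5 + 4\right) + 6 = \left(-9\right) \left(-1\right) + 6 = 9 + 6 = 15$)
$\frac{-215 + F{\left(-22 \right)}}{O + Y} = \frac{-215 + 3}{319 + 15} = - \frac{212}{334} = \left(-212\right) \frac{1}{334} = - \frac{106}{167}$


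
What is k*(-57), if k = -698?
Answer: 39786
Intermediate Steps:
k*(-57) = -698*(-57) = 39786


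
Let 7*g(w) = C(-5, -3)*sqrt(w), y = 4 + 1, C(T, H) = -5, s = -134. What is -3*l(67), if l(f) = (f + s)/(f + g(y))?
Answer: 659883/219836 + 7035*sqrt(5)/219836 ≈ 3.0733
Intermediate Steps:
y = 5
g(w) = -5*sqrt(w)/7 (g(w) = (-5*sqrt(w))/7 = -5*sqrt(w)/7)
l(f) = (-134 + f)/(f - 5*sqrt(5)/7) (l(f) = (f - 134)/(f - 5*sqrt(5)/7) = (-134 + f)/(f - 5*sqrt(5)/7))
-3*l(67) = -21*(-134 + 67)/(-5*sqrt(5) + 7*67) = -21*(-67)/(-5*sqrt(5) + 469) = -21*(-67)/(469 - 5*sqrt(5)) = -(-1407)/(469 - 5*sqrt(5)) = 1407/(469 - 5*sqrt(5))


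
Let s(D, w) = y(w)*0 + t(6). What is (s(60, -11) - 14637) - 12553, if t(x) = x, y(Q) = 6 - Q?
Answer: -27184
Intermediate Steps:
s(D, w) = 6 (s(D, w) = (6 - w)*0 + 6 = 0 + 6 = 6)
(s(60, -11) - 14637) - 12553 = (6 - 14637) - 12553 = -14631 - 12553 = -27184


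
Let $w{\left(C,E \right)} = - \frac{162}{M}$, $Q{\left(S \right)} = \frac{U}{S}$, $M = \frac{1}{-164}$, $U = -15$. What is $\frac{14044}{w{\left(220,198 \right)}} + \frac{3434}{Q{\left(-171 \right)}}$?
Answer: $\frac{1300109351}{33210} \approx 39148.0$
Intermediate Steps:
$M = - \frac{1}{164} \approx -0.0060976$
$Q{\left(S \right)} = - \frac{15}{S}$
$w{\left(C,E \right)} = 26568$ ($w{\left(C,E \right)} = - \frac{162}{- \frac{1}{164}} = \left(-162\right) \left(-164\right) = 26568$)
$\frac{14044}{w{\left(220,198 \right)}} + \frac{3434}{Q{\left(-171 \right)}} = \frac{14044}{26568} + \frac{3434}{\left(-15\right) \frac{1}{-171}} = 14044 \cdot \frac{1}{26568} + \frac{3434}{\left(-15\right) \left(- \frac{1}{171}\right)} = \frac{3511}{6642} + \frac{3434}{\frac{5}{57}} = \frac{3511}{6642} + 3434 \cdot \frac{57}{5} = \frac{3511}{6642} + \frac{195738}{5} = \frac{1300109351}{33210}$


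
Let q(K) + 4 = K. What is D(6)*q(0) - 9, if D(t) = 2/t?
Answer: -31/3 ≈ -10.333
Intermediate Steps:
q(K) = -4 + K
D(6)*q(0) - 9 = (2/6)*(-4 + 0) - 9 = (2*(⅙))*(-4) - 9 = (⅓)*(-4) - 9 = -4/3 - 9 = -31/3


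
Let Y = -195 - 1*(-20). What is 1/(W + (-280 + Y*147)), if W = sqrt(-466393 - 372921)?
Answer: -3715/96728477 - I*sqrt(839314)/677099339 ≈ -3.8406e-5 - 1.353e-6*I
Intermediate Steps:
Y = -175 (Y = -195 + 20 = -175)
W = I*sqrt(839314) (W = sqrt(-839314) = I*sqrt(839314) ≈ 916.14*I)
1/(W + (-280 + Y*147)) = 1/(I*sqrt(839314) + (-280 - 175*147)) = 1/(I*sqrt(839314) + (-280 - 25725)) = 1/(I*sqrt(839314) - 26005) = 1/(-26005 + I*sqrt(839314))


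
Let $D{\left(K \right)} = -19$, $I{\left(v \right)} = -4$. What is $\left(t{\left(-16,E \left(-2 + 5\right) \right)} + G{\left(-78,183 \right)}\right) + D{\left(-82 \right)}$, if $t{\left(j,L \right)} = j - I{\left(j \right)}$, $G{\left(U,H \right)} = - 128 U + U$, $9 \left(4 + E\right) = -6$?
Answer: $9875$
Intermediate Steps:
$E = - \frac{14}{3}$ ($E = -4 + \frac{1}{9} \left(-6\right) = -4 - \frac{2}{3} = - \frac{14}{3} \approx -4.6667$)
$G{\left(U,H \right)} = - 127 U$
$t{\left(j,L \right)} = 4 + j$ ($t{\left(j,L \right)} = j - -4 = j + 4 = 4 + j$)
$\left(t{\left(-16,E \left(-2 + 5\right) \right)} + G{\left(-78,183 \right)}\right) + D{\left(-82 \right)} = \left(\left(4 - 16\right) - -9906\right) - 19 = \left(-12 + 9906\right) - 19 = 9894 - 19 = 9875$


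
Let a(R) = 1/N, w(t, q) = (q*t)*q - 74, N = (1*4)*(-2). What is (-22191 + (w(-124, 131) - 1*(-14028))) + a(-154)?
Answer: -17089609/8 ≈ -2.1362e+6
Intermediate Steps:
N = -8 (N = 4*(-2) = -8)
w(t, q) = -74 + t*q² (w(t, q) = t*q² - 74 = -74 + t*q²)
a(R) = -⅛ (a(R) = 1/(-8) = -⅛)
(-22191 + (w(-124, 131) - 1*(-14028))) + a(-154) = (-22191 + ((-74 - 124*131²) - 1*(-14028))) - ⅛ = (-22191 + ((-74 - 124*17161) + 14028)) - ⅛ = (-22191 + ((-74 - 2127964) + 14028)) - ⅛ = (-22191 + (-2128038 + 14028)) - ⅛ = (-22191 - 2114010) - ⅛ = -2136201 - ⅛ = -17089609/8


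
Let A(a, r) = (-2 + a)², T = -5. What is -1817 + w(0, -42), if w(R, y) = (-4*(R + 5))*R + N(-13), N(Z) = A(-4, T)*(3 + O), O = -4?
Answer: -1853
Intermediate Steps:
N(Z) = -36 (N(Z) = (-2 - 4)²*(3 - 4) = (-6)²*(-1) = 36*(-1) = -36)
w(R, y) = -36 + R*(-20 - 4*R) (w(R, y) = (-4*(R + 5))*R - 36 = (-4*(5 + R))*R - 36 = (-20 - 4*R)*R - 36 = R*(-20 - 4*R) - 36 = -36 + R*(-20 - 4*R))
-1817 + w(0, -42) = -1817 + (-36 - 20*0 - 4*0²) = -1817 + (-36 + 0 - 4*0) = -1817 + (-36 + 0 + 0) = -1817 - 36 = -1853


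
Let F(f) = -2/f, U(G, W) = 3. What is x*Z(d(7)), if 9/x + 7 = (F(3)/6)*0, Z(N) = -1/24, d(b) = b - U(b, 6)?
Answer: 3/56 ≈ 0.053571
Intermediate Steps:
d(b) = -3 + b (d(b) = b - 1*3 = b - 3 = -3 + b)
Z(N) = -1/24 (Z(N) = -1*1/24 = -1/24)
x = -9/7 (x = 9/(-7 + (-2/3/6)*0) = 9/(-7 + (-2*⅓*(⅙))*0) = 9/(-7 - ⅔*⅙*0) = 9/(-7 - ⅑*0) = 9/(-7 + 0) = 9/(-7) = 9*(-⅐) = -9/7 ≈ -1.2857)
x*Z(d(7)) = -9/7*(-1/24) = 3/56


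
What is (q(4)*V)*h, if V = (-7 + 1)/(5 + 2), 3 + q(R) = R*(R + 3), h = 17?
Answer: -2550/7 ≈ -364.29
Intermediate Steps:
q(R) = -3 + R*(3 + R) (q(R) = -3 + R*(R + 3) = -3 + R*(3 + R))
V = -6/7 ≈ -0.85714
(q(4)*V)*h = ((-3 + 4² + 3*4)*(-6/7))*17 = ((-3 + 16 + 12)*(-6/7))*17 = (25*(-6/7))*17 = -150/7*17 = -2550/7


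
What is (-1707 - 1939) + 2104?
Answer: -1542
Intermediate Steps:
(-1707 - 1939) + 2104 = -3646 + 2104 = -1542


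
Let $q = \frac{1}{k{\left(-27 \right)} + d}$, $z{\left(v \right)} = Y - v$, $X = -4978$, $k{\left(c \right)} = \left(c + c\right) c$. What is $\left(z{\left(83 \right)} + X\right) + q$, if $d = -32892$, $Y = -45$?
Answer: $- \frac{160502005}{31434} \approx -5106.0$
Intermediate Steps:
$k{\left(c \right)} = 2 c^{2}$ ($k{\left(c \right)} = 2 c c = 2 c^{2}$)
$z{\left(v \right)} = -45 - v$
$q = - \frac{1}{31434}$ ($q = \frac{1}{2 \left(-27\right)^{2} - 32892} = \frac{1}{2 \cdot 729 - 32892} = \frac{1}{1458 - 32892} = \frac{1}{-31434} = - \frac{1}{31434} \approx -3.1813 \cdot 10^{-5}$)
$\left(z{\left(83 \right)} + X\right) + q = \left(\left(-45 - 83\right) - 4978\right) - \frac{1}{31434} = \left(-128 - 4978\right) - \frac{1}{31434} = -5106 - \frac{1}{31434} = - \frac{160502005}{31434}$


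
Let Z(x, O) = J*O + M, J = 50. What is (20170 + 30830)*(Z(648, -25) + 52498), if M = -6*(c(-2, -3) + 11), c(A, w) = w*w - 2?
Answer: 2608140000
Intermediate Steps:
c(A, w) = -2 + w² (c(A, w) = w² - 2 = -2 + w²)
M = -108 (M = -6*((-2 + (-3)²) + 11) = -6*((-2 + 9) + 11) = -6*(7 + 11) = -6*18 = -108)
Z(x, O) = -108 + 50*O (Z(x, O) = 50*O - 108 = -108 + 50*O)
(20170 + 30830)*(Z(648, -25) + 52498) = (20170 + 30830)*((-108 + 50*(-25)) + 52498) = 51000*((-108 - 1250) + 52498) = 51000*(-1358 + 52498) = 51000*51140 = 2608140000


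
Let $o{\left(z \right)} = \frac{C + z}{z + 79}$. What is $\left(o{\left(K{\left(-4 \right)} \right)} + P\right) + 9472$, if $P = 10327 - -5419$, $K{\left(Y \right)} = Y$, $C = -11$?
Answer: $\frac{126089}{5} \approx 25218.0$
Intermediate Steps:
$o{\left(z \right)} = \frac{-11 + z}{79 + z}$ ($o{\left(z \right)} = \frac{-11 + z}{z + 79} = \frac{-11 + z}{79 + z}$)
$P = 15746$ ($P = 10327 + 5419 = 15746$)
$\left(o{\left(K{\left(-4 \right)} \right)} + P\right) + 9472 = \left(\frac{-11 - 4}{79 - 4} + 15746\right) + 9472 = \left(\frac{1}{75} \left(-15\right) + 15746\right) + 9472 = \left(- \frac{1}{5} + 15746\right) + 9472 = \frac{78729}{5} + 9472 = \frac{126089}{5}$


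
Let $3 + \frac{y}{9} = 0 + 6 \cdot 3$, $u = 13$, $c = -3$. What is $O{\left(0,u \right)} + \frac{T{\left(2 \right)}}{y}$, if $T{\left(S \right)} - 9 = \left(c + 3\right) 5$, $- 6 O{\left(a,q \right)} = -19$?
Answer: $\frac{97}{30} \approx 3.2333$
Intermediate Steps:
$O{\left(a,q \right)} = \frac{19}{6}$ ($O{\left(a,q \right)} = \left(- \frac{1}{6}\right) \left(-19\right) = \frac{19}{6}$)
$T{\left(S \right)} = 9$ ($T{\left(S \right)} = 9 + \left(-3 + 3\right) 5 = 9 + 0 \cdot 5 = 9 + 0 = 9$)
$y = 135$ ($y = -27 + 9 \left(0 + 6 \cdot 3\right) = -27 + 9 \left(0 + 18\right) = -27 + 9 \cdot 18 = -27 + 162 = 135$)
$O{\left(0,u \right)} + \frac{T{\left(2 \right)}}{y} = \frac{19}{6} + \frac{9}{135} = \frac{19}{6} + 9 \cdot \frac{1}{135} = \frac{19}{6} + \frac{1}{15} = \frac{97}{30}$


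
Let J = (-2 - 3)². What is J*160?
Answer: 4000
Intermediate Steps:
J = 25 (J = (-5)² = 25)
J*160 = 25*160 = 4000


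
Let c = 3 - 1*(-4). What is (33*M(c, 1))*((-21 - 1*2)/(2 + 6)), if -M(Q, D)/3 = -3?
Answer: -6831/8 ≈ -853.88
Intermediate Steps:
c = 7 (c = 3 + 4 = 7)
M(Q, D) = 9 (M(Q, D) = -3*(-3) = 9)
(33*M(c, 1))*((-21 - 1*2)/(2 + 6)) = (33*9)*((-21 - 1*2)/(2 + 6)) = 297*((-21 - 2)/8) = 297*(-23*1/8) = 297*(-23/8) = -6831/8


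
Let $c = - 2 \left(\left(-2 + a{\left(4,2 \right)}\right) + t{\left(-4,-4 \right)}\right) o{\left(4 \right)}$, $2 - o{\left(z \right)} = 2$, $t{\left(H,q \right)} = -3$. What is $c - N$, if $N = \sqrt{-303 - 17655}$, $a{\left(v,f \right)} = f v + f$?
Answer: $- i \sqrt{17958} \approx - 134.01 i$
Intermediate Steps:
$a{\left(v,f \right)} = f + f v$
$o{\left(z \right)} = 0$ ($o{\left(z \right)} = 2 - 2 = 0$)
$c = 0$ ($c = - 2 \left(\left(-2 + 2 \left(1 + 4\right)\right) - 3\right) 0 = - 2 \left(\left(-2 + 2 \cdot 5\right) - 3\right) 0 = - 2 \left(\left(-2 + 10\right) - 3\right) 0 = - 2 \left(8 - 3\right) 0 = \left(-2\right) 5 \cdot 0 = \left(-10\right) 0 = 0$)
$N = i \sqrt{17958}$ ($N = \sqrt{-17958} = i \sqrt{17958} \approx 134.01 i$)
$c - N = 0 - i \sqrt{17958} = - i \sqrt{17958}$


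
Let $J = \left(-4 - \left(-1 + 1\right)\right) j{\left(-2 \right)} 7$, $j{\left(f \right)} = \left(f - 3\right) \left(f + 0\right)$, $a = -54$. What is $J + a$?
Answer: $-334$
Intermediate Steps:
$j{\left(f \right)} = f \left(-3 + f\right)$ ($j{\left(f \right)} = \left(-3 + f\right) f = f \left(-3 + f\right)$)
$J = -280$ ($J = \left(-4 - \left(-1 + 1\right)\right) \left(- 2 \left(-3 - 2\right)\right) 7 = \left(-4 - 0\right) \left(\left(-2\right) \left(-5\right)\right) 7 = \left(-4 + 0\right) 10 \cdot 7 = \left(-4\right) 10 \cdot 7 = \left(-40\right) 7 = -280$)
$J + a = -280 - 54 = -334$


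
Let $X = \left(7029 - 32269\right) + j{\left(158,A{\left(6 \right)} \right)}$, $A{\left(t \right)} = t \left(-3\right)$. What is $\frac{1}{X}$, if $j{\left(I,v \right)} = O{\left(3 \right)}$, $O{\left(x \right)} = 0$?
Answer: $- \frac{1}{25240} \approx -3.962 \cdot 10^{-5}$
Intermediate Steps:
$A{\left(t \right)} = - 3 t$
$j{\left(I,v \right)} = 0$
$X = -25240$ ($X = \left(7029 - 32269\right) + 0 = -25240 + 0 = -25240$)
$\frac{1}{X} = \frac{1}{-25240} = - \frac{1}{25240}$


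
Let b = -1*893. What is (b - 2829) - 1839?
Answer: -5561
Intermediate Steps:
b = -893
(b - 2829) - 1839 = (-893 - 2829) - 1839 = -3722 - 1839 = -5561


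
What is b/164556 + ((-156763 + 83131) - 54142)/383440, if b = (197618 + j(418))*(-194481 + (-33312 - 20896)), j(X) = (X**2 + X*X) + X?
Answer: -932261118243139/1126738440 ≈ -8.2740e+5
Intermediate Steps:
j(X) = X + 2*X**2 (j(X) = (X**2 + X**2) + X = 2*X**2 + X = X + 2*X**2)
b = -136153248476 (b = (197618 + 418*(1 + 2*418))*(-194481 + (-33312 - 20896)) = (197618 + 418*(1 + 836))*(-194481 - 54208) = (197618 + 418*837)*(-248689) = (197618 + 349866)*(-248689) = 547484*(-248689) = -136153248476)
b/164556 + ((-156763 + 83131) - 54142)/383440 = -136153248476/164556 + ((-156763 + 83131) - 54142)/383440 = -136153248476*1/164556 + (-73632 - 54142)*(1/383440) = -4862616017/5877 - 127774*1/383440 = -4862616017/5877 - 63887/191720 = -932261118243139/1126738440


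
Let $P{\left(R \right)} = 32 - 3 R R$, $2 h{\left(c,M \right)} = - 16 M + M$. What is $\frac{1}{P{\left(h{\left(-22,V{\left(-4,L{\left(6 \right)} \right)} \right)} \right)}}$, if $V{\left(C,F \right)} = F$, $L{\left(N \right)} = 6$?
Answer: $- \frac{1}{194400} \approx -5.144 \cdot 10^{-6}$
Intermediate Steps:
$h{\left(c,M \right)} = - \frac{15 M}{2}$ ($h{\left(c,M \right)} = \frac{- 16 M + M}{2} = \frac{\left(-15\right) M}{2} = - \frac{15 M}{2}$)
$P{\left(R \right)} = - 96 R^{2}$ ($P{\left(R \right)} = 32 \left(- 3 R^{2}\right) = - 96 R^{2}$)
$\frac{1}{P{\left(h{\left(-22,V{\left(-4,L{\left(6 \right)} \right)} \right)} \right)}} = \frac{1}{\left(-96\right) \left(\left(- \frac{15}{2}\right) 6\right)^{2}} = \frac{1}{\left(-96\right) \left(-45\right)^{2}} = \frac{1}{\left(-96\right) 2025} = \frac{1}{-194400} = - \frac{1}{194400}$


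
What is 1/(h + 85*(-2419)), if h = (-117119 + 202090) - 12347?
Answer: -1/132991 ≈ -7.5193e-6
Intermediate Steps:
h = 72624 (h = 84971 - 12347 = 72624)
1/(h + 85*(-2419)) = 1/(72624 + 85*(-2419)) = 1/(72624 - 205615) = 1/(-132991) = -1/132991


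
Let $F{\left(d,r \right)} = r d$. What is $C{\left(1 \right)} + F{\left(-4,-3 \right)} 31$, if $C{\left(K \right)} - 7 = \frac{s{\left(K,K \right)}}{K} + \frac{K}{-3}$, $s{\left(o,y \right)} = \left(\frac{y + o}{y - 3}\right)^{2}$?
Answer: $\frac{1139}{3} \approx 379.67$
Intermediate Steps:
$F{\left(d,r \right)} = d r$
$s{\left(o,y \right)} = \frac{\left(o + y\right)^{2}}{\left(-3 + y\right)^{2}}$ ($s{\left(o,y \right)} = \left(\frac{o + y}{-3 + y}\right)^{2} = \frac{\left(o + y\right)^{2}}{\left(-3 + y\right)^{2}}$)
$C{\left(K \right)} = 7 - \frac{K}{3} + \frac{4 K}{\left(-3 + K\right)^{2}}$ ($C{\left(K \right)} = 7 + \left(\frac{\frac{1}{\left(-3 + K\right)^{2}} \left(K + K\right)^{2}}{K} + \frac{K}{-3}\right) = 7 + \left(\frac{\frac{1}{\left(-3 + K\right)^{2}} \left(2 K\right)^{2}}{K} + K \left(- \frac{1}{3}\right)\right) = 7 - \left(\frac{K}{3} - \frac{\frac{1}{\left(-3 + K\right)^{2}} \cdot 4 K^{2}}{K}\right) = 7 - \left(\frac{K}{3} - \frac{4 K^{2} \frac{1}{\left(-3 + K\right)^{2}}}{K}\right) = 7 - \left(\frac{K}{3} - \frac{4 K}{\left(-3 + K\right)^{2}}\right) = 7 - \frac{K}{3} + \frac{4 K}{\left(-3 + K\right)^{2}}$)
$C{\left(1 \right)} + F{\left(-4,-3 \right)} 31 = \left(7 - \frac{1}{3} + 4 \cdot 1 \frac{1}{\left(-3 + 1\right)^{2}}\right) + \left(-4\right) \left(-3\right) 31 = \left(7 - \frac{1}{3} + 4 \cdot 1 \cdot \frac{1}{4}\right) + 12 \cdot 31 = \left(7 - \frac{1}{3} + 4 \cdot 1 \cdot \frac{1}{4}\right) + 372 = \left(7 - \frac{1}{3} + 1\right) + 372 = \frac{23}{3} + 372 = \frac{1139}{3}$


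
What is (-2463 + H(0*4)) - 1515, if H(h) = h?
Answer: -3978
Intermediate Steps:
(-2463 + H(0*4)) - 1515 = (-2463 + 0*4) - 1515 = (-2463 + 0) - 1515 = -2463 - 1515 = -3978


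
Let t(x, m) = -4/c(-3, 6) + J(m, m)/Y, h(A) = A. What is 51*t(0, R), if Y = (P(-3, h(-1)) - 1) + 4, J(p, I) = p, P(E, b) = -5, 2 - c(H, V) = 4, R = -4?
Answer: 204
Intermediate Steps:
c(H, V) = -2 (c(H, V) = 2 - 1*4 = 2 - 4 = -2)
Y = -2 (Y = (-5 - 1) + 4 = -6 + 4 = -2)
t(x, m) = 2 - m/2 (t(x, m) = -4/(-2) + m/(-2) = -4*(-½) + m*(-½) = 2 - m/2)
51*t(0, R) = 51*(2 - ½*(-4)) = 51*(2 + 2) = 51*4 = 204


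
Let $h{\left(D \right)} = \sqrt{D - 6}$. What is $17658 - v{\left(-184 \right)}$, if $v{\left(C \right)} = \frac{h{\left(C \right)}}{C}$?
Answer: $17658 + \frac{i \sqrt{190}}{184} \approx 17658.0 + 0.074913 i$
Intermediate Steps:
$h{\left(D \right)} = \sqrt{-6 + D}$
$v{\left(C \right)} = \frac{\sqrt{-6 + C}}{C}$
$17658 - v{\left(-184 \right)} = 17658 - \frac{\sqrt{-6 - 184}}{-184} = 17658 - - \frac{\sqrt{-190}}{184} = 17658 - - \frac{i \sqrt{190}}{184} = 17658 + \frac{i \sqrt{190}}{184}$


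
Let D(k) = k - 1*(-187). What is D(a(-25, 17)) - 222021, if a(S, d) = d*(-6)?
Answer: -221936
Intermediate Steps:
a(S, d) = -6*d
D(k) = 187 + k (D(k) = k + 187 = 187 + k)
D(a(-25, 17)) - 222021 = (187 - 6*17) - 222021 = (187 - 102) - 222021 = 85 - 222021 = -221936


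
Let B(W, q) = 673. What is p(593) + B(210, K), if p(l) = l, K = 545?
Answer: 1266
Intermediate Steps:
p(593) + B(210, K) = 593 + 673 = 1266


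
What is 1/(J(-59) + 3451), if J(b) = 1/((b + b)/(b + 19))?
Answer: 59/203629 ≈ 0.00028974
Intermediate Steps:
J(b) = (19 + b)/(2*b) (J(b) = 1/((2*b)/(19 + b)) = 1/(2*b/(19 + b)) = (19 + b)/(2*b))
1/(J(-59) + 3451) = 1/((½)*(19 - 59)/(-59) + 3451) = 1/((½)*(-1/59)*(-40) + 3451) = 1/(20/59 + 3451) = 1/(203629/59) = 59/203629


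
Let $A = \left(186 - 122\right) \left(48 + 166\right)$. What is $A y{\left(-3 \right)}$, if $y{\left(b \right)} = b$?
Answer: $-41088$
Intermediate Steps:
$A = 13696$ ($A = 64 \cdot 214 = 13696$)
$A y{\left(-3 \right)} = 13696 \left(-3\right) = -41088$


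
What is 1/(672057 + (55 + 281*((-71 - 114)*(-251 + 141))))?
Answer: 1/6390462 ≈ 1.5648e-7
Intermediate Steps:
1/(672057 + (55 + 281*((-71 - 114)*(-251 + 141)))) = 1/(672057 + (55 + 281*(-185*(-110)))) = 1/(672057 + (55 + 281*20350)) = 1/(672057 + (55 + 5718350)) = 1/(672057 + 5718405) = 1/6390462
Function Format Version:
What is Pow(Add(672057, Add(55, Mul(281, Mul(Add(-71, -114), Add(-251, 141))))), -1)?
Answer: Rational(1, 6390462) ≈ 1.5648e-7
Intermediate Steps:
Pow(Add(672057, Add(55, Mul(281, Mul(Add(-71, -114), Add(-251, 141))))), -1) = Pow(Add(672057, Add(55, Mul(281, Mul(-185, -110)))), -1) = Pow(Add(672057, Add(55, Mul(281, 20350))), -1) = Pow(Add(672057, Add(55, 5718350)), -1) = Pow(Add(672057, 5718405), -1) = Pow(6390462, -1) = Rational(1, 6390462)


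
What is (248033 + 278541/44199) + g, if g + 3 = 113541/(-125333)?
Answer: 152668356666056/615510363 ≈ 2.4804e+5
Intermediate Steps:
g = -489540/125333 (g = -3 + 113541/(-125333) = -3 + 113541*(-1/125333) = -3 - 113541/125333 = -489540/125333 ≈ -3.9059)
(248033 + 278541/44199) + g = (248033 + 278541/44199) - 489540/125333 = (248033 + 278541*(1/44199)) - 489540/125333 = (248033 + 30949/4911) - 489540/125333 = 1218121012/4911 - 489540/125333 = 152668356666056/615510363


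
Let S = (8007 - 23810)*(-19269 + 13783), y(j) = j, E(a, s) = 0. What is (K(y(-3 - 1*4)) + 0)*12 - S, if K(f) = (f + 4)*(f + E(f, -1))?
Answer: -86695006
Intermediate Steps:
K(f) = f*(4 + f) (K(f) = (f + 4)*(f + 0) = (4 + f)*f = f*(4 + f))
S = 86695258 (S = -15803*(-5486) = 86695258)
(K(y(-3 - 1*4)) + 0)*12 - S = ((-3 - 1*4)*(4 + (-3 - 1*4)) + 0)*12 - 1*86695258 = ((-3 - 4)*(4 + (-3 - 4)) + 0)*12 - 86695258 = (-7*(4 - 7) + 0)*12 - 86695258 = (-7*(-3) + 0)*12 - 86695258 = (21 + 0)*12 - 86695258 = 21*12 - 86695258 = 252 - 86695258 = -86695006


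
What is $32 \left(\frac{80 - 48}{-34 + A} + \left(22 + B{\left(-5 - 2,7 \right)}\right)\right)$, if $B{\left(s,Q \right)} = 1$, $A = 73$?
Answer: $\frac{29728}{39} \approx 762.26$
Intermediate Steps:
$32 \left(\frac{80 - 48}{-34 + A} + \left(22 + B{\left(-5 - 2,7 \right)}\right)\right) = 32 \left(\frac{80 - 48}{-34 + 73} + \left(22 + 1\right)\right) = 32 \left(\frac{32}{39} + 23\right) = 32 \cdot \frac{929}{39} = \frac{29728}{39}$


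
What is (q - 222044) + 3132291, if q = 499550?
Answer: 3409797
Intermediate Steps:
(q - 222044) + 3132291 = (499550 - 222044) + 3132291 = 277506 + 3132291 = 3409797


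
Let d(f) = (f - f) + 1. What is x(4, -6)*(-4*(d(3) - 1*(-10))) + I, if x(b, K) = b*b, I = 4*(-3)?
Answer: -716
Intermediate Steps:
d(f) = 1 (d(f) = 0 + 1 = 1)
I = -12
x(b, K) = b**2
x(4, -6)*(-4*(d(3) - 1*(-10))) + I = 4**2*(-4*(1 - 1*(-10))) - 12 = 16*(-4*(1 + 10)) - 12 = 16*(-4*11) - 12 = 16*(-44) - 12 = -704 - 12 = -716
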